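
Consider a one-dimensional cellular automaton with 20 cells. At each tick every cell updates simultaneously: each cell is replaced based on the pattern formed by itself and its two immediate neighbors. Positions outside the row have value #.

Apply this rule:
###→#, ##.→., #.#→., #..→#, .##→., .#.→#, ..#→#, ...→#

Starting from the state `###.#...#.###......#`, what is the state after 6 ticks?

##..#####..#.######.
#.##.###.###..####..
......#...#.##.##.##
###########........#
##########.########.
#########...######..

#########...######..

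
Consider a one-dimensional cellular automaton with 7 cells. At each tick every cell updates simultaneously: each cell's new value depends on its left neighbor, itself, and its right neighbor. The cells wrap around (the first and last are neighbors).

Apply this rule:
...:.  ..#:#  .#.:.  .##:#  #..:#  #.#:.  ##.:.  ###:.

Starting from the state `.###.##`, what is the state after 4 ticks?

.#...#.
#.#.#.#
......#
#....#.

#....#.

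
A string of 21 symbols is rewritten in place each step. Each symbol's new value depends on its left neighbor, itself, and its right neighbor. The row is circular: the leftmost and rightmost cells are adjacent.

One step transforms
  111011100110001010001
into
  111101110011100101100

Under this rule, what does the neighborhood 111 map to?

At position 0 the neighborhood is 111; the next row has 1 there.

1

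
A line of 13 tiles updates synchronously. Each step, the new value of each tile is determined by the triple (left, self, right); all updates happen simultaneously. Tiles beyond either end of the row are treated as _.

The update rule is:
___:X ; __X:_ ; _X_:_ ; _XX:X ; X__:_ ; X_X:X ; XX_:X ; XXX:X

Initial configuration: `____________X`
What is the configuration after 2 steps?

XXXXXXXXXXX_X

step 1: XXXXXXXXXXX__
step 2: XXXXXXXXXXX_X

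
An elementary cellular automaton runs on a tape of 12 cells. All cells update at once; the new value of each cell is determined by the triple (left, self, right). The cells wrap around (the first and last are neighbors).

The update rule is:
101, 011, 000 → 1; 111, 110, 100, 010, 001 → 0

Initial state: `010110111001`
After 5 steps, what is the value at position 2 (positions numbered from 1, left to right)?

0

step 1: 101101100000
step 2: 011011001110
step 3: 010110001000
step 4: 001100100011
step 5: 001000001010
position 2 holds 0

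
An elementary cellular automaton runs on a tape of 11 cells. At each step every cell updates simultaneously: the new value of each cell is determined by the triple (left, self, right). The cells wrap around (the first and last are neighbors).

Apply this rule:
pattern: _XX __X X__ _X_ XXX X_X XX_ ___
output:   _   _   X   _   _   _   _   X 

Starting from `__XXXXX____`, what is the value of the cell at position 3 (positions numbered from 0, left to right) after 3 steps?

_

step 1: X______XXXX
step 2: _XXXXX_____
step 3: ______XXXXX
position 3 holds _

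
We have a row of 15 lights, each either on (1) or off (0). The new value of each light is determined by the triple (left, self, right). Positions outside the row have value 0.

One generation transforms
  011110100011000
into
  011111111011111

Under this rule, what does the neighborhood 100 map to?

1

At position 7 the neighborhood is 100; the next row has 1 there.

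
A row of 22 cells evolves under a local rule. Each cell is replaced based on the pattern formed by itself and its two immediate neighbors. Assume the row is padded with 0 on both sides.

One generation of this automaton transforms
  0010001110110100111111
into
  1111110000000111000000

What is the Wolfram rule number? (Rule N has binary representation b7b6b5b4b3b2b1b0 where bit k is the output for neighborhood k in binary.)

position 7: 111 → 0  (bit 7 = 0)
position 8: 110 → 0  (bit 6 = 0)
position 9: 101 → 0  (bit 5 = 0)
position 3: 100 → 1  (bit 4 = 1)
position 6: 011 → 0  (bit 3 = 0)
position 2: 010 → 1  (bit 2 = 1)
position 1: 001 → 1  (bit 1 = 1)
position 0: 000 → 1  (bit 0 = 1)
bits b7..b0 = 00010111 = 23

23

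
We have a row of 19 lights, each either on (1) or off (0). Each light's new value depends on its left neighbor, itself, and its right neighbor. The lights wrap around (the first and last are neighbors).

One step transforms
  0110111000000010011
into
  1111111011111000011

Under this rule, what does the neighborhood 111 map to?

At position 5 the neighborhood is 111; the next row has 1 there.

1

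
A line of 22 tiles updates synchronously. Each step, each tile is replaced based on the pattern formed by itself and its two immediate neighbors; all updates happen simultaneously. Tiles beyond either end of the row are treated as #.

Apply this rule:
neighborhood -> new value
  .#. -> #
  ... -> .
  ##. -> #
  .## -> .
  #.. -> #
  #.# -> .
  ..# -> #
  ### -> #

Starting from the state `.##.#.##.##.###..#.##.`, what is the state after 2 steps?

step 1: ..#.#..#..#..#####..#.
step 2: ###.#########.#######.

###.#########.#######.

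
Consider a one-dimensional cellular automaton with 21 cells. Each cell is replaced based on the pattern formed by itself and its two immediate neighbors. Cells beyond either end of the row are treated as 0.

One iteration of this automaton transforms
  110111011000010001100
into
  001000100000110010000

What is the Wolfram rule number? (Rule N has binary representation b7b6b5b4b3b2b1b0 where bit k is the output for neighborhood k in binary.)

38

position 4: 111 → 0  (bit 7 = 0)
position 1: 110 → 0  (bit 6 = 0)
position 2: 101 → 1  (bit 5 = 1)
position 9: 100 → 0  (bit 4 = 0)
position 0: 011 → 0  (bit 3 = 0)
position 13: 010 → 1  (bit 2 = 1)
position 12: 001 → 1  (bit 1 = 1)
position 10: 000 → 0  (bit 0 = 0)
bits b7..b0 = 00100110 = 38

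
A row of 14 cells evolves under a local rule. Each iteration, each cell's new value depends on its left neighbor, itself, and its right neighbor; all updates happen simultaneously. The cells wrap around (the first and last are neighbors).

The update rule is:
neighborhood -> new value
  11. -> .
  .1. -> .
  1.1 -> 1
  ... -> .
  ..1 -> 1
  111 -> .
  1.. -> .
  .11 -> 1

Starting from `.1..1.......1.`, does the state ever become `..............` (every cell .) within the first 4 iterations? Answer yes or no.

iteration 1: 1..1.......1..
iteration 2: ..1.......1..1
iteration 3: .1.......1..1.
iteration 4: 1.......1..1..
iteration 4 is 1.......1..1.., still not uniform .

no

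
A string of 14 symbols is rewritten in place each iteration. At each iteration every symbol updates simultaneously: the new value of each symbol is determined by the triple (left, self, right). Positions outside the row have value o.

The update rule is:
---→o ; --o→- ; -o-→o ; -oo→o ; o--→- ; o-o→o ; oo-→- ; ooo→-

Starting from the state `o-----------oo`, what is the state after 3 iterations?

--ooooooooo-o-
--o--------ooo
--o-oooooo-o--

--o-oooooo-o--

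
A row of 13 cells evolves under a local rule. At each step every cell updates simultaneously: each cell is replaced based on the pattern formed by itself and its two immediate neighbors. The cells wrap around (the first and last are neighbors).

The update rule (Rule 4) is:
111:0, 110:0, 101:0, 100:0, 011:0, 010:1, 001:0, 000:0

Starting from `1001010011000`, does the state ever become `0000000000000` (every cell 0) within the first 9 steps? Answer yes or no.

step 1: 1001010000000
step 2: 1001010000000  (fixed point — unchanged through step 9)
step 9 is 1001010000000, still not uniform 0

no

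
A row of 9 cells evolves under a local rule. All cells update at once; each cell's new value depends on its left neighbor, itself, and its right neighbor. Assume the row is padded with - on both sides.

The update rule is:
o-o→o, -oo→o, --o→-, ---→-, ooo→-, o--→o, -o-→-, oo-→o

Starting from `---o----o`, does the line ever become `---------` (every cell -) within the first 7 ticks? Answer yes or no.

yes

----o----
-----o---
------o--
-------o-
--------o
---------
all cells are - at tick 6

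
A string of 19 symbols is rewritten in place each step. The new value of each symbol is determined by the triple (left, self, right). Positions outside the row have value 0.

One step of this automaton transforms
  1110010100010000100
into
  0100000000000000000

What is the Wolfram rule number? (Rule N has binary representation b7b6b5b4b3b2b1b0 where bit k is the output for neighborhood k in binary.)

position 1: 111 → 1  (bit 7 = 1)
position 2: 110 → 0  (bit 6 = 0)
position 6: 101 → 0  (bit 5 = 0)
position 3: 100 → 0  (bit 4 = 0)
position 0: 011 → 0  (bit 3 = 0)
position 5: 010 → 0  (bit 2 = 0)
position 4: 001 → 0  (bit 1 = 0)
position 9: 000 → 0  (bit 0 = 0)
bits b7..b0 = 10000000 = 128

128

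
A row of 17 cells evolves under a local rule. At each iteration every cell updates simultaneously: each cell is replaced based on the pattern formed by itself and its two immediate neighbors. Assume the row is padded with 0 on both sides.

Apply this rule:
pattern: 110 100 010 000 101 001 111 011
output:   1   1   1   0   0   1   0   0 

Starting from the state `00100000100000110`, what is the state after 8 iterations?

10000001010100001

01110001110001011
10011010011011001
11101011101001111
00101000101110001
01101101100011011
10100100110101001
10111111010101111
10000001010100001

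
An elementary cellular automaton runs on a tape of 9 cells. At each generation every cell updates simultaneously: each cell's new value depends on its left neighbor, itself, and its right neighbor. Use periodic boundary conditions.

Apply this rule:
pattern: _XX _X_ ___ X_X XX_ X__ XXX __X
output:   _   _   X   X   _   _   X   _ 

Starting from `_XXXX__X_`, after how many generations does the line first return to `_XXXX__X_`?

__XX_____
X____XXXX
__XX__XXX
_______X_
XXXXXX___
_XXXX__X_

6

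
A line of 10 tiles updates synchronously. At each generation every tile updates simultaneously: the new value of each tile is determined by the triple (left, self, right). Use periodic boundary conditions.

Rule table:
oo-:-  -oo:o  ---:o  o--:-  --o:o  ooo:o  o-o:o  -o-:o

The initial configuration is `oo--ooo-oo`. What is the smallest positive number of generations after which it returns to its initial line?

o--ooo-ooo
--ooo-oooo
-ooo-oooo-
ooo-oooo--
oo-oooo--o
o-oooo--oo
-oooo--ooo
oooo--ooo-
ooo--ooo-o
oo--ooo-oo

10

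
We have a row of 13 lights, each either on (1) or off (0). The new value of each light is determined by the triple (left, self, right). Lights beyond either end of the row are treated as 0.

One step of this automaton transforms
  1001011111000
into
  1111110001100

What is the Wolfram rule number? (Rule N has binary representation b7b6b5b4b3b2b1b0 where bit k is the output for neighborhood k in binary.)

position 6: 111 → 0  (bit 7 = 0)
position 9: 110 → 1  (bit 6 = 1)
position 4: 101 → 1  (bit 5 = 1)
position 1: 100 → 1  (bit 4 = 1)
position 5: 011 → 1  (bit 3 = 1)
position 0: 010 → 1  (bit 2 = 1)
position 2: 001 → 1  (bit 1 = 1)
position 11: 000 → 0  (bit 0 = 0)
bits b7..b0 = 01111110 = 126

126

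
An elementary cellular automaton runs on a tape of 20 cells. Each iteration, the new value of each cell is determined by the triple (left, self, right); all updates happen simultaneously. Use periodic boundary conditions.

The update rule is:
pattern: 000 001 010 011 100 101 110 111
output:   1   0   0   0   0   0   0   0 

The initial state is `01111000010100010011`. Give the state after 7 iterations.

00000011000001000000

00000011000001000000
11111000011100011111
00000011000001000000  (repeats iteration 1; period 2)
iteration 7: 00000011000001000000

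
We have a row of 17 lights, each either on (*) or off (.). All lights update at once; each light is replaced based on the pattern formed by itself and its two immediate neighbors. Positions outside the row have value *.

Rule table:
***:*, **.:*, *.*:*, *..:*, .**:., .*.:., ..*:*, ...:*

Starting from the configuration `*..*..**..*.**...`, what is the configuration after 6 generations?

***.**.***.*.****
****.**.***.*.***
*****.**.***.*.**
******.**.***.*.*
*******.**.***.*.
********.**.***.*

********.**.***.*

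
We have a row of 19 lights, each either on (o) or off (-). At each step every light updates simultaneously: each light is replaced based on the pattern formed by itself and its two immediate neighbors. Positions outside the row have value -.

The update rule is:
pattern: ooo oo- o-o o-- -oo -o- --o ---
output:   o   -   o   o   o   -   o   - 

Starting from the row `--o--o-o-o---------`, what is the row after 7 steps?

o-o-o-o-o-o-o-o-o--

step 1: -o-oo-o-o-o--------
step 2: o-oo-o-o-o-o-------
step 3: -oo-o-o-o-o-o------
step 4: oo-o-o-o-o-o-o-----
step 5: o-o-o-o-o-o-o-o----
step 6: -o-o-o-o-o-o-o-o---
step 7: o-o-o-o-o-o-o-o-o--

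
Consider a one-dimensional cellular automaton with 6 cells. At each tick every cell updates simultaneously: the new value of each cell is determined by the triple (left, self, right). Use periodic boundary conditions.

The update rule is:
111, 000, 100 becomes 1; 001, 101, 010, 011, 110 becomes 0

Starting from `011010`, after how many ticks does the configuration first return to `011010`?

000001
111100
011010

3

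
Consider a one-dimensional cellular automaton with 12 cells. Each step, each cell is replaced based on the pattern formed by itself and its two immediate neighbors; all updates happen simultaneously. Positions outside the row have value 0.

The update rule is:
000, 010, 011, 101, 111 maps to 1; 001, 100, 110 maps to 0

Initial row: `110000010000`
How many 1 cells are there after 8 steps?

100111010111
100110111110
100101111100
100111111001
100111110001
100111100101
100111000111
100110010110
count of 1: 6

6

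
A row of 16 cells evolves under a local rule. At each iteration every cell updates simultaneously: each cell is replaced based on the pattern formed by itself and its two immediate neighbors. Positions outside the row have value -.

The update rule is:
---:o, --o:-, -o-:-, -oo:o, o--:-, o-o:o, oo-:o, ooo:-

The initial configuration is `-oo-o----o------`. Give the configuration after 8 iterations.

o-o-ooo--ooooo--

-ooo--oo---ooooo
-o-o--oo-o-o---o
--o---ooo-o--o--
o---o-o-oo-----o
--o--o-ooo-ooo--
o-----oo-ooo-o-o
--ooo-oooo-oo-o-
o-o-ooo--ooooo--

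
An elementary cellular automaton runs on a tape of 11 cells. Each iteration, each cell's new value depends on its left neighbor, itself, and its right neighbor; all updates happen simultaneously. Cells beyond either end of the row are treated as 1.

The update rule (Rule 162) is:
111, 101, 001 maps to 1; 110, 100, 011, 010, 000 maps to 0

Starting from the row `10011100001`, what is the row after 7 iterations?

00010101010

00101000010
01010000101
10100001010
01000010101
10000101010
00001010101
00010101010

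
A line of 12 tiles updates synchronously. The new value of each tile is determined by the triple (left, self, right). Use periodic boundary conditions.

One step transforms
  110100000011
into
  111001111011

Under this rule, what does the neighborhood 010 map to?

At position 3 the neighborhood is 010; the next row has 0 there.

0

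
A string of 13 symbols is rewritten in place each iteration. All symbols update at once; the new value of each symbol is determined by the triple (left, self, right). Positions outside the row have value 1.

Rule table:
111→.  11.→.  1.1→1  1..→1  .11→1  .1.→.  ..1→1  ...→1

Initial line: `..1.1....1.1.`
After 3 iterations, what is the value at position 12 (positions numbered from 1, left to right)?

1

iteration 1: 11.1.1111.1.1
iteration 2: ..1.11...1.11
iteration 3: 11.11.111.11.
position 12 holds 1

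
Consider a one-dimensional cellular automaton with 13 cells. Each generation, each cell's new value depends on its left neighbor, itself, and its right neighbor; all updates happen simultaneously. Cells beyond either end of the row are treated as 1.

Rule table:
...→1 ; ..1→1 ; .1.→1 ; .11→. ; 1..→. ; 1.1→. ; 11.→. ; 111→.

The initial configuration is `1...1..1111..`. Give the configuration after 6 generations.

.1.......1111

..111.1.....1
.1....1.1111.
.1.1111......
.1......11111
.1.11111.....
.1.......1111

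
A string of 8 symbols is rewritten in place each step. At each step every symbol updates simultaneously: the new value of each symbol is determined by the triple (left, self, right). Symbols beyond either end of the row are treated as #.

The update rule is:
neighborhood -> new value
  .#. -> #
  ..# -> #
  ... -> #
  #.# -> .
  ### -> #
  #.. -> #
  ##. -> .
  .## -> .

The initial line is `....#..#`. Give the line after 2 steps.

######..

step 1: #######.
step 2: ######..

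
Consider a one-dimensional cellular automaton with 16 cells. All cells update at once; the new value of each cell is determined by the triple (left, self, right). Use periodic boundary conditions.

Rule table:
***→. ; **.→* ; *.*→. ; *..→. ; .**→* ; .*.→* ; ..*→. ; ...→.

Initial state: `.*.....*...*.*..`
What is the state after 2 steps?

.*.....*...*.*..

.*.....*...*.*..  (fixed point — unchanged through step 2)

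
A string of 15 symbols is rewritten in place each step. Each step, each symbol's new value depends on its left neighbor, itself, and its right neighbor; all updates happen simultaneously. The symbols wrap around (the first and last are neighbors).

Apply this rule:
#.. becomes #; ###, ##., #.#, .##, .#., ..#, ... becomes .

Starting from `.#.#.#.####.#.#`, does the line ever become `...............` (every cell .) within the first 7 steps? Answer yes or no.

yes

step 1: ...............
all cells are . at step 1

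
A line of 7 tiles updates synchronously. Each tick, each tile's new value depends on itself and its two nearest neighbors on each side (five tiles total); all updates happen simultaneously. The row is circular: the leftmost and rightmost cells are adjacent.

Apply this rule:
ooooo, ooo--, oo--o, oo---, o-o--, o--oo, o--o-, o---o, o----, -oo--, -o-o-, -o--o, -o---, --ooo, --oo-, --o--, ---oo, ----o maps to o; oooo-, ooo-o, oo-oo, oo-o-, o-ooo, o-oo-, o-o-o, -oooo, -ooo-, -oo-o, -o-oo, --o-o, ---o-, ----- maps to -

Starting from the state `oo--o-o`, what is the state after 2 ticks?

tick 1: -ooo---
tick 2: oo-oooo

oo-oooo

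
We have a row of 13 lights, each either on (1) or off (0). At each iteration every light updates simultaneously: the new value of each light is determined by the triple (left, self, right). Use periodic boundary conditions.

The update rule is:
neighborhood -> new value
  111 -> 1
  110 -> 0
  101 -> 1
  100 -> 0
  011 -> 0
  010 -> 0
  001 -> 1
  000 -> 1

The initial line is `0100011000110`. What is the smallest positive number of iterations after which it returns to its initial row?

1001100011000
0010001100011
0100110001100
1001000110001
0010011000110
1100100011000
0001001100011
0110010001100
1000100110001
0011001000110
1100010011000
0001100100011
0110001001100
1000110010001
0011000100110
1100011001000
0001100010011
0110001100100
1000110001001
0011000110010
1100011000100
0001100011001
0110001100010
1000110001100
0011000110001
0100011000110

26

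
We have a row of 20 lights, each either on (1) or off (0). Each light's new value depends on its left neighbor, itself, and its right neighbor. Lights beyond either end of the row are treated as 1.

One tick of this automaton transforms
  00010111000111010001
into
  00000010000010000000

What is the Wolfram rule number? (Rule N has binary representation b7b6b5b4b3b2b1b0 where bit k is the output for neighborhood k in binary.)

position 6: 111 → 1  (bit 7 = 1)
position 7: 110 → 0  (bit 6 = 0)
position 4: 101 → 0  (bit 5 = 0)
position 0: 100 → 0  (bit 4 = 0)
position 5: 011 → 0  (bit 3 = 0)
position 3: 010 → 0  (bit 2 = 0)
position 2: 001 → 0  (bit 1 = 0)
position 1: 000 → 0  (bit 0 = 0)
bits b7..b0 = 10000000 = 128

128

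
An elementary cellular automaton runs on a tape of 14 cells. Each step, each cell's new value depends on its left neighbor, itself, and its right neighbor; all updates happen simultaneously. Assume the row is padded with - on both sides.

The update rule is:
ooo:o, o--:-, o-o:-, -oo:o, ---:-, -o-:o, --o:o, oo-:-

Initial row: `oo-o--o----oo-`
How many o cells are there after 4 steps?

6

step 1: o--o-oo---oo--
step 2: o-oo-o---oo---
step 3: o-o--o--oo----
step 4: o-o-oo-oo-----
count of o: 6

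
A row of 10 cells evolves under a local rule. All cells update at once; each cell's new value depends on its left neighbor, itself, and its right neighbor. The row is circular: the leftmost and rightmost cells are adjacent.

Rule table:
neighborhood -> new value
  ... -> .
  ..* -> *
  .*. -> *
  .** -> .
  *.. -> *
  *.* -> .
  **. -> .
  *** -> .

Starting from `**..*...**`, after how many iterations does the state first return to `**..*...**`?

6

..****.*..
.*.....**.
***...*..*
...*.****.
..**.....*
**..*...**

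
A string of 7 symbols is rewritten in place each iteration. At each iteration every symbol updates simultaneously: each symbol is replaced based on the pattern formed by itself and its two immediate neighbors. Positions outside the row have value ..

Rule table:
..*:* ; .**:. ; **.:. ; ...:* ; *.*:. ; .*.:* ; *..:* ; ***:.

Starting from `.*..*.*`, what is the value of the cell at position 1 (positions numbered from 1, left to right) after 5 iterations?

*

iteration 1: *****.*
iteration 2: ......*
iteration 3: *******
iteration 4: .......
iteration 5: *******
position 1 holds *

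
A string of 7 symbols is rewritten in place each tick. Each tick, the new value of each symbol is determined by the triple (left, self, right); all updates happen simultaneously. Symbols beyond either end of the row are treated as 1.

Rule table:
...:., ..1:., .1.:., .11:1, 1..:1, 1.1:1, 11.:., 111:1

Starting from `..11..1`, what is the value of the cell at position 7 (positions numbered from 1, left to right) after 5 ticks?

1.1.1.1
.1.1.11
1.1.111
.1.1111
1.11111
position 7 holds 1

1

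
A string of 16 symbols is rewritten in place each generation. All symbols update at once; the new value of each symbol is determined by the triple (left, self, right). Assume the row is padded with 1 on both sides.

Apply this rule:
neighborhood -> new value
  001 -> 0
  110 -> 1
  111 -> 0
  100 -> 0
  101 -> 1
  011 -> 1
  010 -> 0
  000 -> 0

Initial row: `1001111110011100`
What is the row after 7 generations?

generation 1: 1001000010010100
generation 2: 1000000000001000
generation 3: 1000000000000000
generation 4: 1000000000000000  (fixed point — unchanged through generation 7)

1000000000000000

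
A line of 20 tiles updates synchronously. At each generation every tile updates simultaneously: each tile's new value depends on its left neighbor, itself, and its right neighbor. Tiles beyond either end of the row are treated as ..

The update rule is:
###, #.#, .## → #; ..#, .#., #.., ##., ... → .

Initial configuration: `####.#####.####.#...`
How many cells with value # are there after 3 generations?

###.#####.####.#....
##.#####.####.#.....
#.#####.####.#......
count of #: 11

11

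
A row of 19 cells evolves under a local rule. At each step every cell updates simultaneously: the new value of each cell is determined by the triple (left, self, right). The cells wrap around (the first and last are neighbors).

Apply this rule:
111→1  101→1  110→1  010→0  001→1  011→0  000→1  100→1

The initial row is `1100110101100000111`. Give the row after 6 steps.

1101111110110101111

1111011010111111011
1111101101011111101
1111110110101111110
0111111011010111111
1011111101101011111
1101111110110101111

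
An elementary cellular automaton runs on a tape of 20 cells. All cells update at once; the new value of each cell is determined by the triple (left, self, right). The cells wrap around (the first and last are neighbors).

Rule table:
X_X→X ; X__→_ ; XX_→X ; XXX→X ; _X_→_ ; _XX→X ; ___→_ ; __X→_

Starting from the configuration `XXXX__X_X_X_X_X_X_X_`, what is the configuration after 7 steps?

step 1: XXXX___X_X_X_X_X_X_X
step 2: XXXX____X_X_X_X_X_XX
step 3: XXXX_____X_X_X_X_XXX
step 4: XXXX______X_X_X_XXXX
step 5: XXXX_______X_X_XXXXX
step 6: XXXX________X_XXXXXX
step 7: XXXX_________XXXXXXX

XXXX_________XXXXXXX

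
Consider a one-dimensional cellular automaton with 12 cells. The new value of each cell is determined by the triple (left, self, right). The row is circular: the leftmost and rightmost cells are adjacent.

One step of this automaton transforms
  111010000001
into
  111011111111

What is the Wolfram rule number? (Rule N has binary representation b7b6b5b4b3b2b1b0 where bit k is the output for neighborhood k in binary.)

223

position 0: 111 → 1  (bit 7 = 1)
position 2: 110 → 1  (bit 6 = 1)
position 3: 101 → 0  (bit 5 = 0)
position 5: 100 → 1  (bit 4 = 1)
position 11: 011 → 1  (bit 3 = 1)
position 4: 010 → 1  (bit 2 = 1)
position 10: 001 → 1  (bit 1 = 1)
position 6: 000 → 1  (bit 0 = 1)
bits b7..b0 = 11011111 = 223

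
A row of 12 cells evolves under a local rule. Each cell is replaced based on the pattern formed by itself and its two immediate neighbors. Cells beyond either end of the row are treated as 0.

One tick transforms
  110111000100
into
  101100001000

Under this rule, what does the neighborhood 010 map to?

At position 9 the neighborhood is 010; the next row has 0 there.

0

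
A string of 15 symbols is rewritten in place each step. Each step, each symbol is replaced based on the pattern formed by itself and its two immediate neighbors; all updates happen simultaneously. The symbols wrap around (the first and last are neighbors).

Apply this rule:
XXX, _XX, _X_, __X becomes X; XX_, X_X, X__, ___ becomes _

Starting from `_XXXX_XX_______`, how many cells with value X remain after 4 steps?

6

step 1: XXXX__X________
step 2: XXX__XX_______X
step 3: XX__XX_______XX
step 4: X__XX_______XXX
count of X: 6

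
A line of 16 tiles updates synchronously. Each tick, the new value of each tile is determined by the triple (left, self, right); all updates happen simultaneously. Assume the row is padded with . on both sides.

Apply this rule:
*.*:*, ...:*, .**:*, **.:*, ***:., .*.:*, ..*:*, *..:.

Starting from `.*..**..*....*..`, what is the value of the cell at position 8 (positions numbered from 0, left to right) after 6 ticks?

.

tick 1: **.***.**.****.*
tick 2: ****.******..***
tick 3: *..***....*.**.*
tick 4: *.**.*.*********
tick 5: ********.......*
tick 6: *......*.*******
position 8 holds .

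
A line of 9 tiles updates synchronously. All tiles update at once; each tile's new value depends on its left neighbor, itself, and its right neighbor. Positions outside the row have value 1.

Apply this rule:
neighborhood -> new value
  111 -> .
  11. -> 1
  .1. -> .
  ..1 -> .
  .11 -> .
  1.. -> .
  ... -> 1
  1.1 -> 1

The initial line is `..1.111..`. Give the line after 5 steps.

...1..1..
.1.......
1..11111.
1......11
1.1111...

1.1111...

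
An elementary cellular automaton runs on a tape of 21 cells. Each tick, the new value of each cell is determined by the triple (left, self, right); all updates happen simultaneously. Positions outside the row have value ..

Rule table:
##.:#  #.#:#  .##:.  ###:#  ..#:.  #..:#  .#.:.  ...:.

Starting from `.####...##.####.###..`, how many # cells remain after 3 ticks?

12

..####...##.####.###.
...####...##.####.###
....####...##.####.##
count of #: 12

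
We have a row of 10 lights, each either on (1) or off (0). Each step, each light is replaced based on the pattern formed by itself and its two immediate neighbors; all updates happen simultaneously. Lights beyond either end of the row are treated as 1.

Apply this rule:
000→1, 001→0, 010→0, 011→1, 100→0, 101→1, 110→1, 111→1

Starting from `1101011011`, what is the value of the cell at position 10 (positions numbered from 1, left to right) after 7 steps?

1

1110111111
1111111111
1111111111  (fixed point — unchanged through step 7)
position 10 holds 1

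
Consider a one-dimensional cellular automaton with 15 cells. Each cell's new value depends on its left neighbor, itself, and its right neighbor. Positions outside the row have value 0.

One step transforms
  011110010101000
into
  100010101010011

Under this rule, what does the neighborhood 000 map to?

At position 13 the neighborhood is 000; the next row has 1 there.

1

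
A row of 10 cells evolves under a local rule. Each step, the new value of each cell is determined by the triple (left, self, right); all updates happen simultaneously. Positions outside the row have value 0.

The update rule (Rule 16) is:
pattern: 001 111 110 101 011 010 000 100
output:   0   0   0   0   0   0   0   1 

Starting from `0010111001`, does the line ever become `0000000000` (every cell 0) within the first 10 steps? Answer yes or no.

yes

0000000100
0000000010
0000000001
0000000000
all cells are 0 at step 4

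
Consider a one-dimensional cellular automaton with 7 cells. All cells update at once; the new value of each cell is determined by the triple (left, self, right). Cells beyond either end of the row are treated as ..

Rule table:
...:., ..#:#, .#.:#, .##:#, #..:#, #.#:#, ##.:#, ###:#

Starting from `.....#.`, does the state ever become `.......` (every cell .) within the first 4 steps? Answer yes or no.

no

....###
...####
..#####
.######
step 4 is .######, still not uniform .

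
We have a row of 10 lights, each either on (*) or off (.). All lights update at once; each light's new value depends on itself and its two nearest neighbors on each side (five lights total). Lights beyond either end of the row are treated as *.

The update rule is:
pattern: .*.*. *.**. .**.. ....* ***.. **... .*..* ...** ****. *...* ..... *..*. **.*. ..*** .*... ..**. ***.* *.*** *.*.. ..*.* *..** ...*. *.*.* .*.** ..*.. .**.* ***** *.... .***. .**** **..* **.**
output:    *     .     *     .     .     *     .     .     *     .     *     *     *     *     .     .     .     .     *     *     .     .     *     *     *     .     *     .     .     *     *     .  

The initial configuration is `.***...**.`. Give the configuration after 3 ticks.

....*.....
*...*..*..
.*..*.**..

.*..*.**..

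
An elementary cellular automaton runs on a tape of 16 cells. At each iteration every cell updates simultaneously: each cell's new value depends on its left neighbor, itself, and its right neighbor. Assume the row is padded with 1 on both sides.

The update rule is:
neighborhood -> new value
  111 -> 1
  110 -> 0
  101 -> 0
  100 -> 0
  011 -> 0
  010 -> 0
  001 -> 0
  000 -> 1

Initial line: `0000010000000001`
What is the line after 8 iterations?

0111000111111100
0010010011111000
0000000001110010
0111111100100000
0011111000001110
0001110011100100
0100100001000000
0000001100011110

0000001100011110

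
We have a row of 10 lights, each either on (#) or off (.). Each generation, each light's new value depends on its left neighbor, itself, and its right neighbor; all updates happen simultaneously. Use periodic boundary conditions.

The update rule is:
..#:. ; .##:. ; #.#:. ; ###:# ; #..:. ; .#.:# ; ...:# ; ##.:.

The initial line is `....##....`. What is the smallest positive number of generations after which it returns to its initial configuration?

6

###....###
##..##..##
#........#
..######..
#..####..#
....##....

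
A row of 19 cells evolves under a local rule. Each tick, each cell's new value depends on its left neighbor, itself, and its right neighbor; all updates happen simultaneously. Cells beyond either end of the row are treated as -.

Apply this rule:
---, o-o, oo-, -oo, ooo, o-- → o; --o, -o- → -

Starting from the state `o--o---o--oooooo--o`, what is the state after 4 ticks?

-o-oooooooooooooooo

-o--oo--o-ooooooo--
--o-ooo--oooooooooo
o--ooooo-oooooooooo
-o-oooooooooooooooo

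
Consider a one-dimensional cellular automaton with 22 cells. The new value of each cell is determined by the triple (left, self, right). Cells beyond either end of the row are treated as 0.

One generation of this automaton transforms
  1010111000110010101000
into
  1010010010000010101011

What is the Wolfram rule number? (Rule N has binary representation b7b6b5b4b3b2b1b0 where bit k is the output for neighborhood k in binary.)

position 5: 111 → 1  (bit 7 = 1)
position 6: 110 → 0  (bit 6 = 0)
position 1: 101 → 0  (bit 5 = 0)
position 7: 100 → 0  (bit 4 = 0)
position 4: 011 → 0  (bit 3 = 0)
position 0: 010 → 1  (bit 2 = 1)
position 9: 001 → 0  (bit 1 = 0)
position 8: 000 → 1  (bit 0 = 1)
bits b7..b0 = 10000101 = 133

133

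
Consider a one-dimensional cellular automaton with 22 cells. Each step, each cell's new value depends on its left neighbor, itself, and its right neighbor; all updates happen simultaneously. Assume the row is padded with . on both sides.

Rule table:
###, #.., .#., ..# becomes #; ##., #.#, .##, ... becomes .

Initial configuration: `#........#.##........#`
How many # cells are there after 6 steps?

##......##...#......##
..#....#..#.###....#..
.###..#####..#.#..###.
#.#.##.###.###.###.#.#
#.#.....#...#...#..#.#
#.##...###.###.#####.#
count of #: 15

15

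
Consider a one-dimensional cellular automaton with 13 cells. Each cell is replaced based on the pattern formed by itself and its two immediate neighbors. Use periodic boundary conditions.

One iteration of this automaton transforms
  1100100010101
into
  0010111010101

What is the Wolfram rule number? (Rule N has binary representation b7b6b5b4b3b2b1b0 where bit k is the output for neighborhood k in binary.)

position 0: 111 → 0  (bit 7 = 0)
position 1: 110 → 0  (bit 6 = 0)
position 9: 101 → 0  (bit 5 = 0)
position 2: 100 → 1  (bit 4 = 1)
position 12: 011 → 1  (bit 3 = 1)
position 4: 010 → 1  (bit 2 = 1)
position 3: 001 → 0  (bit 1 = 0)
position 6: 000 → 1  (bit 0 = 1)
bits b7..b0 = 00011101 = 29

29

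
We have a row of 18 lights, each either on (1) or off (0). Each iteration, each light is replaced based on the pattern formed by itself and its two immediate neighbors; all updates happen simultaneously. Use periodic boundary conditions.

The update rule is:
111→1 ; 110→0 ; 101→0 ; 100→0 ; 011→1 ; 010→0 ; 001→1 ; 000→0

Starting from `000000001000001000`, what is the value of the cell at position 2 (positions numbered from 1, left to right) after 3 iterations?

000000010000010000
000000100000100000
000001000001000000
position 2 holds 0

0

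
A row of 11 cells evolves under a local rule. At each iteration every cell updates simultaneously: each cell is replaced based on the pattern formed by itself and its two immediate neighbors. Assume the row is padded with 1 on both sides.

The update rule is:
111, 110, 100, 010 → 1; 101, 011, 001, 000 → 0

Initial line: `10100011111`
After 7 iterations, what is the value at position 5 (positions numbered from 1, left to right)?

10110001111
10011000111
11001100011
11100110001
11110011000
11111001100
11111100110
position 5 holds 1

1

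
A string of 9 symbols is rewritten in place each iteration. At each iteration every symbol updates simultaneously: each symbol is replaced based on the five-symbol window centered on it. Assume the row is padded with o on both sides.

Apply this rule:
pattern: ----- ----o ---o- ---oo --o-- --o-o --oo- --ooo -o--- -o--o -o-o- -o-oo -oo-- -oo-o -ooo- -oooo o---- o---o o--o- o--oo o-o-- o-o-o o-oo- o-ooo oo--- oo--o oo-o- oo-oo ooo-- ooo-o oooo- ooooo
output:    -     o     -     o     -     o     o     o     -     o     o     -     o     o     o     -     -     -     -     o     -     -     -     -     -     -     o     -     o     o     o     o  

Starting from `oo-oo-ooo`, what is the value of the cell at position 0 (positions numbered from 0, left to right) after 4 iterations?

iteration 1: oo--o---o
iteration 2: oo-----oo
iteration 3: oo---ooo-
iteration 4: oo--oooo-
position 0 holds o

o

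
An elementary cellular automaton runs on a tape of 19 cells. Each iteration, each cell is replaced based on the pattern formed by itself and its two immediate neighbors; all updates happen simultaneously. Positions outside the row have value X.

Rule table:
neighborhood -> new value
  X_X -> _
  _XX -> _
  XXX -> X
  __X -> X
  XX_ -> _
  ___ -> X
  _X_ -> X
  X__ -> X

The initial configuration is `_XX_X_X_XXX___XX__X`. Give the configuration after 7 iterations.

iteration 1: ____X_X__X_XXX__XX_
iteration 2: XXXXX_XXXX__X_XX___
iteration 3: XXXX___XX_XXX___XXX
iteration 4: XXX_XXX____X_XXX_XX
iteration 5: XX___X_XXXXX__X___X
iteration 6: X_XXXX__XXX_XXXXXX_
iteration 7: ___XX_XX_X___XXXX__

___XX_XX_X___XXXX__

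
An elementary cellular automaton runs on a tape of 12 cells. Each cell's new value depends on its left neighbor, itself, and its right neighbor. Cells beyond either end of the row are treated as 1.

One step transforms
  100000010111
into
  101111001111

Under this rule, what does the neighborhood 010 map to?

At position 7 the neighborhood is 010; the next row has 0 there.

0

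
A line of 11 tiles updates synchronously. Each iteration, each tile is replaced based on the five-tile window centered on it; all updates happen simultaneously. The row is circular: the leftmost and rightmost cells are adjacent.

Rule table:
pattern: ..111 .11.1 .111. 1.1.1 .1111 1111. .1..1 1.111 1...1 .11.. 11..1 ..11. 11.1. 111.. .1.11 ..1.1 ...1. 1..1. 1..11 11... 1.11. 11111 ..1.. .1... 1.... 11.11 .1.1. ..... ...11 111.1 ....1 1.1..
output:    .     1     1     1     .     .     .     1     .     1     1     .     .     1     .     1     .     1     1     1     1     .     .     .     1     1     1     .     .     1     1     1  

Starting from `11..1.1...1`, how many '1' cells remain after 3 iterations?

1111111....
......1111.
1...1....11
count of 1: 4

4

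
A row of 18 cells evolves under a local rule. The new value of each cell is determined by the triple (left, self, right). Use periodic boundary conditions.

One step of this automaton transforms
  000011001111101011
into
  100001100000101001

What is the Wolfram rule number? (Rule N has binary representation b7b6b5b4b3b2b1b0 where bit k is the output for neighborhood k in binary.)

position 9: 111 → 0  (bit 7 = 0)
position 5: 110 → 1  (bit 6 = 1)
position 13: 101 → 0  (bit 5 = 0)
position 0: 100 → 1  (bit 4 = 1)
position 4: 011 → 0  (bit 3 = 0)
position 14: 010 → 1  (bit 2 = 1)
position 3: 001 → 0  (bit 1 = 0)
position 1: 000 → 0  (bit 0 = 0)
bits b7..b0 = 01010100 = 84

84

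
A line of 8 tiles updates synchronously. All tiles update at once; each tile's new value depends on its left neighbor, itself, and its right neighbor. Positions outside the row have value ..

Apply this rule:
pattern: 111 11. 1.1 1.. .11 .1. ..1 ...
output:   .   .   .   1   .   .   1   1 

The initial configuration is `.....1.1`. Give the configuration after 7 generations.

generation 1: 11111...
generation 2: .....111
generation 3: 11111...  (repeats generation 1; period 2)
generation 7: 11111...

11111...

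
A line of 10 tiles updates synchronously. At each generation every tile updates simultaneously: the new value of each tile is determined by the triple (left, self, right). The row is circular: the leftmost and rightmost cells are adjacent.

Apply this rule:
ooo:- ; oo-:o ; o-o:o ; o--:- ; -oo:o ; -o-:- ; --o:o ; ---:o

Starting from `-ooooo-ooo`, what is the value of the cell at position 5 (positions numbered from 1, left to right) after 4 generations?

oo---ooo-o
-o-ooo-ooo
o-oo-ooo-o
oooooo-ooo
position 5 holds o

o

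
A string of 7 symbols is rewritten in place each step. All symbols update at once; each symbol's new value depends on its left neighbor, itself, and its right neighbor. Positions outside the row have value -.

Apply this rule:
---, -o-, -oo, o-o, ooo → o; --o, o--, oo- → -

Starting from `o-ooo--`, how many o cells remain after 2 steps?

4

step 1: oooo--o
step 2: ooo---o
count of o: 4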